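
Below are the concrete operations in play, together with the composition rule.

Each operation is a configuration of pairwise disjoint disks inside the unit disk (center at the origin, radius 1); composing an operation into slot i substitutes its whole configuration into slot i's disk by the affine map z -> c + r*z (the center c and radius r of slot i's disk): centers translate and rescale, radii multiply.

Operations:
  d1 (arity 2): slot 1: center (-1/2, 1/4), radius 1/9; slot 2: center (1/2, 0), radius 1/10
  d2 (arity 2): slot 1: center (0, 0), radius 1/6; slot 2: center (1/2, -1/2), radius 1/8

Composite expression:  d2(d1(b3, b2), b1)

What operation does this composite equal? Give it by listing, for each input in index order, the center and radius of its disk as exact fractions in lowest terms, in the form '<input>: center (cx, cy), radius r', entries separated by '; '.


b1: center (1/2, -1/2), radius 1/8; b2: center (1/12, 0), radius 1/60; b3: center (-1/12, 1/24), radius 1/54

Each b-disk chains the slot maps above it in d2; radii multiply.
b3 passes through 2 substitutions, ending at center (-1/12, 1/24), radius 1/54
b2 passes through 2 substitutions, ending at center (1/12, 0), radius 1/60
b1 passes through 1 substitution, ending at center (1/2, -1/2), radius 1/8


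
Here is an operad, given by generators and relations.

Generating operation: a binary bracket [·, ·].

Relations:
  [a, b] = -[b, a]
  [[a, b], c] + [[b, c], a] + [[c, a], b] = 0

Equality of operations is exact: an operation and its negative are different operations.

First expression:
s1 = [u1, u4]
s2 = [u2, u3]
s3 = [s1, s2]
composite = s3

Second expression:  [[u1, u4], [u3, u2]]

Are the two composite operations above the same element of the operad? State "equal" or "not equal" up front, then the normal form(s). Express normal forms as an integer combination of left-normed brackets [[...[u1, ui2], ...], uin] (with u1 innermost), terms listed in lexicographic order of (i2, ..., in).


not equal: they reduce to [[[u1, u4], u2], u3] - [[[u1, u4], u3], u2] and -[[[u1, u4], u2], u3] + [[[u1, u4], u3], u2]

The first expression, normalized: [[[u1, u4], u2], u3] - [[[u1, u4], u3], u2]
The second expression, normalized: -[[[u1, u4], u2], u3] + [[[u1, u4], u3], u2]
They disagree, so not equal.


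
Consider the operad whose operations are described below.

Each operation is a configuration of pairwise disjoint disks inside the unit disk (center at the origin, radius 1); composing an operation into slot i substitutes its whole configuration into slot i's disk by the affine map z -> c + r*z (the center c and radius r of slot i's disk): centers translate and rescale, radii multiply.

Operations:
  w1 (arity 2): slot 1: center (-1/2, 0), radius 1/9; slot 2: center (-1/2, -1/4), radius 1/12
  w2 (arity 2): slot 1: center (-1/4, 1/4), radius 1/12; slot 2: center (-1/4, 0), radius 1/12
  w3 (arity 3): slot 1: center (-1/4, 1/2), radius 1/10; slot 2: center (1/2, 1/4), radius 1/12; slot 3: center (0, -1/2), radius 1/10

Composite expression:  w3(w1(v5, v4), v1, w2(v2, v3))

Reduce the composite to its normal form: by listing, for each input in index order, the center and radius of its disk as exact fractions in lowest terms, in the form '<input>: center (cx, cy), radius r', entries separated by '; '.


v1: center (1/2, 1/4), radius 1/12; v2: center (-1/40, -19/40), radius 1/120; v3: center (-1/40, -1/2), radius 1/120; v4: center (-3/10, 19/40), radius 1/120; v5: center (-3/10, 1/2), radius 1/90

Nesting under w3 composes maps z -> c + r*z down each v-path.
v5: after 2 affine steps, its disk has center (-3/10, 1/2), radius 1/90
v4: after 2 affine steps, its disk has center (-3/10, 19/40), radius 1/120
v1: after 1 affine step, its disk has center (1/2, 1/4), radius 1/12
v2: after 2 affine steps, its disk has center (-1/40, -19/40), radius 1/120
v3: after 2 affine steps, its disk has center (-1/40, -1/2), radius 1/120


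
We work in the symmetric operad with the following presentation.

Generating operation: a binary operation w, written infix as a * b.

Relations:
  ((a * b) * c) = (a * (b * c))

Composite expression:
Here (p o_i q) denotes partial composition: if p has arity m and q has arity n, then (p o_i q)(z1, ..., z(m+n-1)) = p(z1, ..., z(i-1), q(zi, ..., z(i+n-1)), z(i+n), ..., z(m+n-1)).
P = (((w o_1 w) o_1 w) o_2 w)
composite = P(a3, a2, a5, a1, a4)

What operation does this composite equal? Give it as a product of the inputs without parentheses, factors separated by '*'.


a3 * a2 * a5 * a1 * a4

Every regrouping of w is equal, so read the a-inputs in written order.
(a2 * a5) spells out as a2 * a5
(a3 * (a2 * a5)) spells out as a3 * a2 * a5
((a3 * (a2 * a5)) * a1) spells out as a3 * a2 * a5 * a1
(((a3 * (a2 * a5)) * a1) * a4) spells out as a3 * a2 * a5 * a1 * a4


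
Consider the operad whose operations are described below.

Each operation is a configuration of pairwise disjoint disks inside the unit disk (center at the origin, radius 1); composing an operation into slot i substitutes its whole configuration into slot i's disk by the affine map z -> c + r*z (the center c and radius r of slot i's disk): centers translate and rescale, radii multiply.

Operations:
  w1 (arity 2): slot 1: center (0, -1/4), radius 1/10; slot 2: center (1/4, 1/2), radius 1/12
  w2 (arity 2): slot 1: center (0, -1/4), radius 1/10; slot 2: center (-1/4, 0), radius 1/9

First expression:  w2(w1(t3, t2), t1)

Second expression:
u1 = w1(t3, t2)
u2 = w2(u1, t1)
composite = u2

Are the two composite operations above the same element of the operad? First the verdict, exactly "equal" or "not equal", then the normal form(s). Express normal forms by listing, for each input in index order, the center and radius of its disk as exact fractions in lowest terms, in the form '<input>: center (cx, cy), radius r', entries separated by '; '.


equal: each reduces to t1: center (-1/4, 0), radius 1/9; t2: center (1/40, -1/5), radius 1/120; t3: center (0, -11/40), radius 1/100

Normal form of the first expression: t1: center (-1/4, 0), radius 1/9; t2: center (1/40, -1/5), radius 1/120; t3: center (0, -11/40), radius 1/100
Normal form of the second expression: t1: center (-1/4, 0), radius 1/9; t2: center (1/40, -1/5), radius 1/120; t3: center (0, -11/40), radius 1/100
Same normal form: equal.


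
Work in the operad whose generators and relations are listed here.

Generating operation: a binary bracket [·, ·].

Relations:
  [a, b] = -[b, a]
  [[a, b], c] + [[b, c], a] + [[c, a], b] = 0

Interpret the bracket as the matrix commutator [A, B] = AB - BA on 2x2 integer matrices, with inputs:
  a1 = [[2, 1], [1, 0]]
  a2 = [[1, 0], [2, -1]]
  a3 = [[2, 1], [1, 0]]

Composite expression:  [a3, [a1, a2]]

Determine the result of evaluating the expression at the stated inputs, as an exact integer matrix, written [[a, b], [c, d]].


[[0, -8], [8, 0]]

[a1, a2] = [[2, -2], [-2, -2]]
[a3, [a1, a2]] = [[0, -8], [8, 0]]


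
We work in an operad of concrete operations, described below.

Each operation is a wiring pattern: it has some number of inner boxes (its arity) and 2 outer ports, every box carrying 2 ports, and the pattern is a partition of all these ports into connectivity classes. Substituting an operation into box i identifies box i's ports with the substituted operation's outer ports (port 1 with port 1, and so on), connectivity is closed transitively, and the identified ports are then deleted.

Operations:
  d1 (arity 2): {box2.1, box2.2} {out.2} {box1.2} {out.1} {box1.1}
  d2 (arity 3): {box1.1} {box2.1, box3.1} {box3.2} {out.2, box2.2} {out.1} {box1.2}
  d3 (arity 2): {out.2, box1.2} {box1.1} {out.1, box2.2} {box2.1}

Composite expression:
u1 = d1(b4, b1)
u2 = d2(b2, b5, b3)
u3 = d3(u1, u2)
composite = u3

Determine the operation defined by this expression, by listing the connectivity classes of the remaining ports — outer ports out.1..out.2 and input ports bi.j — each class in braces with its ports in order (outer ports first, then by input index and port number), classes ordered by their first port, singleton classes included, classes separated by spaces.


{out.1, b5.2} {out.2} {b1.1, b1.2} {b2.1} {b2.2} {b3.1, b5.1} {b3.2} {b4.1} {b4.2}

Substituting into d3 glues patterns; closure does the rest.
the subtree at d1 composes to {out.1} {out.2} {b1.1, b1.2} {b4.1} {b4.2} on (b4, b1); out.j = own outer ports
the subtree at d2 composes to {out.1} {out.2, b5.2} {b2.1} {b2.2} {b3.1, b5.1} {b3.2} on (b2, b5, b3); out.j = own outer ports
the subtree at d3 composes to {out.1, b5.2} {out.2} {b1.1, b1.2} {b2.1} {b2.2} {b3.1, b5.1} {b3.2} {b4.1} {b4.2} on (b4, b1, b2, b5, b3); out.j = own outer ports


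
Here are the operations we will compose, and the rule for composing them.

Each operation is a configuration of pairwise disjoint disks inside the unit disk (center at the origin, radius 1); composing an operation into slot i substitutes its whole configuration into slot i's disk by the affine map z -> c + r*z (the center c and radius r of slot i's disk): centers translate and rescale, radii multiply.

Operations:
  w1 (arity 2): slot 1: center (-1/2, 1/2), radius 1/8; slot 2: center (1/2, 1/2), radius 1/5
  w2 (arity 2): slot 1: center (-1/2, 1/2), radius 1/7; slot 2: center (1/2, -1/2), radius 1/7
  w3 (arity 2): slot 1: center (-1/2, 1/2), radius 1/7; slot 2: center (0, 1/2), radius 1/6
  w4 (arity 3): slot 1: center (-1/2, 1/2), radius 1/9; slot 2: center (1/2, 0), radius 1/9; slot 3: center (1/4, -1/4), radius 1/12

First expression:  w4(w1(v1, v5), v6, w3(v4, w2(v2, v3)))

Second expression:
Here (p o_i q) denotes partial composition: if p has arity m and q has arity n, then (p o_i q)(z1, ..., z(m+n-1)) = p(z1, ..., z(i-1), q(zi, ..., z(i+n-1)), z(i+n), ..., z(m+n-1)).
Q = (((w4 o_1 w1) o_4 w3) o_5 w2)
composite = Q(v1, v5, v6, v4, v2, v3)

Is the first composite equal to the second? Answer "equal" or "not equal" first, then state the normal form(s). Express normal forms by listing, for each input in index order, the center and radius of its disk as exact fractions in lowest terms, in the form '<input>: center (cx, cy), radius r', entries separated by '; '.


equal: each reduces to v1: center (-5/9, 5/9), radius 1/72; v2: center (35/144, -29/144), radius 1/504; v3: center (37/144, -31/144), radius 1/504; v4: center (5/24, -5/24), radius 1/84; v5: center (-4/9, 5/9), radius 1/45; v6: center (1/2, 0), radius 1/9

The first expression, normalized: v1: center (-5/9, 5/9), radius 1/72; v2: center (35/144, -29/144), radius 1/504; v3: center (37/144, -31/144), radius 1/504; v4: center (5/24, -5/24), radius 1/84; v5: center (-4/9, 5/9), radius 1/45; v6: center (1/2, 0), radius 1/9
The second expression, normalized: v1: center (-5/9, 5/9), radius 1/72; v2: center (35/144, -29/144), radius 1/504; v3: center (37/144, -31/144), radius 1/504; v4: center (5/24, -5/24), radius 1/84; v5: center (-4/9, 5/9), radius 1/45; v6: center (1/2, 0), radius 1/9
The normal forms match — equal.


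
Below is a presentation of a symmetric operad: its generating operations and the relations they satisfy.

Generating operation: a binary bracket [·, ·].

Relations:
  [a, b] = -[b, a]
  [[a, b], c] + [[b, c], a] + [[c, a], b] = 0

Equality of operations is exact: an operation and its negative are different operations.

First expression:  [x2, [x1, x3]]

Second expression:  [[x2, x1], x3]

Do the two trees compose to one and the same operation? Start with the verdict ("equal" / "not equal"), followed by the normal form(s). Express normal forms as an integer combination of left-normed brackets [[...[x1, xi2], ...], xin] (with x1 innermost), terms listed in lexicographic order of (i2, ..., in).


not equal; the first gives -[[x1, x3], x2] and the second -[[x1, x2], x3]


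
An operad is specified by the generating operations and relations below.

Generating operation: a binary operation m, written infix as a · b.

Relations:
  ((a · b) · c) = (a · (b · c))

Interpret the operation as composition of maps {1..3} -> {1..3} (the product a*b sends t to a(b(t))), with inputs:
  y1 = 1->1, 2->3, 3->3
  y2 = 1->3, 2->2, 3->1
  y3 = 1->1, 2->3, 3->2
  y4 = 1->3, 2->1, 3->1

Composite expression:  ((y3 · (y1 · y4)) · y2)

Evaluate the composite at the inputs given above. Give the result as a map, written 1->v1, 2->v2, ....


(y1 · y4) = 1->3, 2->1, 3->1
(y3 · (y1 · y4)) = 1->2, 2->1, 3->1
((y3 · (y1 · y4)) · y2) = 1->1, 2->1, 3->2

1->1, 2->1, 3->2


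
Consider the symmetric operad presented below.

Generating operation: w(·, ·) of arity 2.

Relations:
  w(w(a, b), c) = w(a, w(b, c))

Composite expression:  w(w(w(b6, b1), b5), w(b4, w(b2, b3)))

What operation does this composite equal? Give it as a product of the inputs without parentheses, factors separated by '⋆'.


b6 ⋆ b1 ⋆ b5 ⋆ b4 ⋆ b2 ⋆ b3

Associativity of w dissolves the nesting; only the b-input order survives.
w(b6, b1) spells out as b6 ⋆ b1
w(w(b6, b1), b5) spells out as b6 ⋆ b1 ⋆ b5
w(b2, b3) spells out as b2 ⋆ b3
w(b4, w(b2, b3)) spells out as b4 ⋆ b2 ⋆ b3
w(w(w(b6, b1), b5), w(b4, w(b2, b3))) spells out as b6 ⋆ b1 ⋆ b5 ⋆ b4 ⋆ b2 ⋆ b3


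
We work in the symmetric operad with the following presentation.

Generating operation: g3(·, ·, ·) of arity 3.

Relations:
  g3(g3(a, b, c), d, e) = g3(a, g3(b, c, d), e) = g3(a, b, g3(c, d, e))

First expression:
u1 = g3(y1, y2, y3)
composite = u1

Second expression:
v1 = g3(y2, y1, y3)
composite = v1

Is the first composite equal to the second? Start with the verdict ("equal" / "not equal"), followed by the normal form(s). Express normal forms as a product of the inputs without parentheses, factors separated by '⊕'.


Reducing the first expression gives y1 ⊕ y2 ⊕ y3
Reducing the second expression gives y2 ⊕ y1 ⊕ y3
Different reductions; not equal.

not equal: they reduce to y1 ⊕ y2 ⊕ y3 and y2 ⊕ y1 ⊕ y3


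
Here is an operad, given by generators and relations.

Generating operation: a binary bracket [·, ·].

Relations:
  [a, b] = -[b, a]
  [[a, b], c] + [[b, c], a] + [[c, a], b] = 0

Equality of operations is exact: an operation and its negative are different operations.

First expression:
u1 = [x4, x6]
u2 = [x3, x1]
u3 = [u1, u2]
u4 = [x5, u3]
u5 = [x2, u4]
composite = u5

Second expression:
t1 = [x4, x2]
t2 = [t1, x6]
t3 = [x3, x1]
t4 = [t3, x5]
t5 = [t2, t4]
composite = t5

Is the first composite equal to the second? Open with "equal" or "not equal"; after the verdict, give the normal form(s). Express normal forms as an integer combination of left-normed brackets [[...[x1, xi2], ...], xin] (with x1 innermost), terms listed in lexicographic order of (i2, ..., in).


not equal — first [[[[[x1, x3], x4], x6], x5], x2] - [[[[[x1, x3], x6], x4], x5], x2], second -[[[[[x1, x3], x5], x2], x4], x6] + [[[[[x1, x3], x5], x4], x2], x6] + [[[[[x1, x3], x5], x6], x2], x4] - [[[[[x1, x3], x5], x6], x4], x2]

Normal form of the first expression: [[[[[x1, x3], x4], x6], x5], x2] - [[[[[x1, x3], x6], x4], x5], x2]
Normal form of the second expression: -[[[[[x1, x3], x5], x2], x4], x6] + [[[[[x1, x3], x5], x4], x2], x6] + [[[[[x1, x3], x5], x6], x2], x4] - [[[[[x1, x3], x5], x6], x4], x2]
No match — not equal.


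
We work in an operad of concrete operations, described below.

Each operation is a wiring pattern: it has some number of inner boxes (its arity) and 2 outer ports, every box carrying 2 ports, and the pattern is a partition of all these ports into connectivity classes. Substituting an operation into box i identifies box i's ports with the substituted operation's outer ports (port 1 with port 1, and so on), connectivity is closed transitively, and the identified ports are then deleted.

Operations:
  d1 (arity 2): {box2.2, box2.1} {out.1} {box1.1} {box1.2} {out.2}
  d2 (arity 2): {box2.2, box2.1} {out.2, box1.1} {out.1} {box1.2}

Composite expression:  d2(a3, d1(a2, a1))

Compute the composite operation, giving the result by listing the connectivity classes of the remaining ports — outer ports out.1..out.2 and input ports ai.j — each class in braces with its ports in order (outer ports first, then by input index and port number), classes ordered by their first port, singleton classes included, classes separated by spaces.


{out.1} {out.2, a3.1} {a1.1, a1.2} {a2.1} {a2.2} {a3.2}

Connectivity passes through glued d2-boundaries; trace each wire chain.
stage d1: inputs (a2, a1), connectivity {out.1} {out.2} {a1.1, a1.2} {a2.1} {a2.2}, out.j its boundary
stage d2: inputs (a3, a2, a1), connectivity {out.1} {out.2, a3.1} {a1.1, a1.2} {a2.1} {a2.2} {a3.2}, out.j its boundary


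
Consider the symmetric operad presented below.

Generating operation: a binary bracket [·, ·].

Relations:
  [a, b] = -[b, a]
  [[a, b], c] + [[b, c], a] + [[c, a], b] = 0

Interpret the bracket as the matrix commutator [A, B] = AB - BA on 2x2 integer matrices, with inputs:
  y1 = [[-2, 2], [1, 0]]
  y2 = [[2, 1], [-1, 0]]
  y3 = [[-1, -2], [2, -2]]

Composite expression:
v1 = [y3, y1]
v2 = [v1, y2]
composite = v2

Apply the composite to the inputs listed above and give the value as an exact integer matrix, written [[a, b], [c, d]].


[y3, y1] = [[-6, -2], [-5, 6]]
[[y3, y1], y2] = [[7, -8], [-22, -7]]

[[7, -8], [-22, -7]]


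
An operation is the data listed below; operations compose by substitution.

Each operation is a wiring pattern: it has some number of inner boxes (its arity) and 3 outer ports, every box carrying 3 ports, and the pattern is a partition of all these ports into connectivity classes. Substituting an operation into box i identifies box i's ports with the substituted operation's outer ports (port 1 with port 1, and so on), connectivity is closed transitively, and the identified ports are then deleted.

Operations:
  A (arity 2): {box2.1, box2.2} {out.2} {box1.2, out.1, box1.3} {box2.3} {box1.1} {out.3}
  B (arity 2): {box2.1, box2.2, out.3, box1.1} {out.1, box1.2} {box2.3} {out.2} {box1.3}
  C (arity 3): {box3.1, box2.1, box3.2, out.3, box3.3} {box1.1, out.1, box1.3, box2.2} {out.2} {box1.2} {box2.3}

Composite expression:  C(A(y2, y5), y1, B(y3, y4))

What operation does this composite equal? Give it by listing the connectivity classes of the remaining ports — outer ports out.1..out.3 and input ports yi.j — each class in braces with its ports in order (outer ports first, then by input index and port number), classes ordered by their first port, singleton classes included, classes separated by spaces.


{out.1, y1.2, y2.2, y2.3} {out.2} {out.3, y1.1, y3.1, y3.2, y4.1, y4.2} {y1.3} {y2.1} {y3.3} {y4.3} {y5.1, y5.2} {y5.3}

Substituting into C glues patterns; closure does the rest.
stage A: inputs (y2, y5), connectivity {out.1, y2.2, y2.3} {out.2} {out.3} {y2.1} {y5.1, y5.2} {y5.3}, out.j its boundary
stage B: inputs (y3, y4), connectivity {out.1, y3.2} {out.2} {out.3, y3.1, y4.1, y4.2} {y3.3} {y4.3}, out.j its boundary
stage C: inputs (y2, y5, y1, y3, y4), connectivity {out.1, y1.2, y2.2, y2.3} {out.2} {out.3, y1.1, y3.1, y3.2, y4.1, y4.2} {y1.3} {y2.1} {y3.3} {y4.3} {y5.1, y5.2} {y5.3}, out.j its boundary


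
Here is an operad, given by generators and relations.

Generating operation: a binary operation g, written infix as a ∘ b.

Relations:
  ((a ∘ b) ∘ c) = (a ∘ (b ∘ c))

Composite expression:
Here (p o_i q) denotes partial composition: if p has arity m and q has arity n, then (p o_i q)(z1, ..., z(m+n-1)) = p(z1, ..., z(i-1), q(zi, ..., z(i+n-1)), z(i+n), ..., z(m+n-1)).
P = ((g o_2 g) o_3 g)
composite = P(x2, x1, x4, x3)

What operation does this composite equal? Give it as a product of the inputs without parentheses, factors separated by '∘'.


x2 ∘ x1 ∘ x4 ∘ x3

Associativity of g dissolves the nesting; only the x-input order survives.
(x4 ∘ x3) unparenthesizes to x4 ∘ x3
(x1 ∘ (x4 ∘ x3)) unparenthesizes to x1 ∘ x4 ∘ x3
(x2 ∘ (x1 ∘ (x4 ∘ x3))) unparenthesizes to x2 ∘ x1 ∘ x4 ∘ x3


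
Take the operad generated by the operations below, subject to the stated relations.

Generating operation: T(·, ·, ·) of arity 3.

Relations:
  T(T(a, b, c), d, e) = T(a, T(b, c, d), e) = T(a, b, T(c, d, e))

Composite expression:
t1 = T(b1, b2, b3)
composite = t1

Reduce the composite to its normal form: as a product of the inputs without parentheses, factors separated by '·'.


b1 · b2 · b3

The T-tree's shape is irrelevant; the b-reading-order decides.
T(b1, b2, b3) collapses to b1 · b2 · b3


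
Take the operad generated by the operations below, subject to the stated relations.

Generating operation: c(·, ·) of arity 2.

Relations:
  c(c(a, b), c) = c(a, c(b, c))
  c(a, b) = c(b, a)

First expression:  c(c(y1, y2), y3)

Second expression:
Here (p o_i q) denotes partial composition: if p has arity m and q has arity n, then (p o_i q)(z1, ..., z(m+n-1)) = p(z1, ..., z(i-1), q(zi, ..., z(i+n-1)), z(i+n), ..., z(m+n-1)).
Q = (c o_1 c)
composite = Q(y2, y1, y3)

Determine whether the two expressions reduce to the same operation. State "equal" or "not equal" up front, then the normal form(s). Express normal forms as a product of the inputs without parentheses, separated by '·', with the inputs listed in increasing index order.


equal; both compose to y1 · y2 · y3


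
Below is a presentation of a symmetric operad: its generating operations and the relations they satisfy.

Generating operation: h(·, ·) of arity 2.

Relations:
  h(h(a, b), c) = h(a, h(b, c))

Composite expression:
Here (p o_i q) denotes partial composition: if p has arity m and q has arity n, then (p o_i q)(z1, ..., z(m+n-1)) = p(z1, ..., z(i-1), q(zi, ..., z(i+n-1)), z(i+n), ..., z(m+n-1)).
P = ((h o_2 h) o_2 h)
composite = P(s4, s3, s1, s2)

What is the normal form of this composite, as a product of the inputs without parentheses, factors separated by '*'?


s4 * s3 * s1 * s2


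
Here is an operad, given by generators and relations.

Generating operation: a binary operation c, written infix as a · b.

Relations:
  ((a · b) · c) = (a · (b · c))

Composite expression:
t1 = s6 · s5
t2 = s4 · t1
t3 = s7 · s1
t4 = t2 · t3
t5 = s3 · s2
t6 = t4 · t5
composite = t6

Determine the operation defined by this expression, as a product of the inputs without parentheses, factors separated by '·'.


Key point: c is associative — brackets drop, the s-order remains.
(s6 · s5) linearizes to s6 · s5
(s4 · (s6 · s5)) linearizes to s4 · s6 · s5
(s7 · s1) linearizes to s7 · s1
((s4 · (s6 · s5)) · (s7 · s1)) linearizes to s4 · s6 · s5 · s7 · s1
(s3 · s2) linearizes to s3 · s2
(((s4 · (s6 · s5)) · (s7 · s1)) · (s3 · s2)) linearizes to s4 · s6 · s5 · s7 · s1 · s3 · s2

s4 · s6 · s5 · s7 · s1 · s3 · s2


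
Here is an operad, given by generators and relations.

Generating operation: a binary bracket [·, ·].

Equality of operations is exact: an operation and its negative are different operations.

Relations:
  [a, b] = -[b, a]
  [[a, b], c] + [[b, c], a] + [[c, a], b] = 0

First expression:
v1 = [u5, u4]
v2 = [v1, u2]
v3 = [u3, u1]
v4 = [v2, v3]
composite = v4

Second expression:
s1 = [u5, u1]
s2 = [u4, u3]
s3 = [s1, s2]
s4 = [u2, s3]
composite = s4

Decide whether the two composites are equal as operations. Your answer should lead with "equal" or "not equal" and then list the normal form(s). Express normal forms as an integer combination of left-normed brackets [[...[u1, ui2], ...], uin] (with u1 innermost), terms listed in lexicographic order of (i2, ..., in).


The first expression reduces to [[[[u1, u3], u2], u4], u5] - [[[[u1, u3], u2], u5], u4] - [[[[u1, u3], u4], u5], u2] + [[[[u1, u3], u5], u4], u2]
The second expression reduces to -[[[[u1, u5], u3], u4], u2] + [[[[u1, u5], u4], u3], u2]
They disagree, so not equal.

not equal; first: [[[[u1, u3], u2], u4], u5] - [[[[u1, u3], u2], u5], u4] - [[[[u1, u3], u4], u5], u2] + [[[[u1, u3], u5], u4], u2]; second: -[[[[u1, u5], u3], u4], u2] + [[[[u1, u5], u4], u3], u2]


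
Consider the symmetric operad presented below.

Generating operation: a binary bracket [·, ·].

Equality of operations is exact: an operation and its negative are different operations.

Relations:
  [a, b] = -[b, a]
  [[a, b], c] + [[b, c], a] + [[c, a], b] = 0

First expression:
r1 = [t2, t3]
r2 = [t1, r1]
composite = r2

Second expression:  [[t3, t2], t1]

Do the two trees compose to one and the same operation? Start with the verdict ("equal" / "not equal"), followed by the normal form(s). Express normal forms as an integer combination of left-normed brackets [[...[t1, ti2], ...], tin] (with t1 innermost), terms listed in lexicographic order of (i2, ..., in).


Normal form of the first expression: [[t1, t2], t3] - [[t1, t3], t2]
Normal form of the second expression: [[t1, t2], t3] - [[t1, t3], t2]
One common form — equal.

equal; both compose to [[t1, t2], t3] - [[t1, t3], t2]


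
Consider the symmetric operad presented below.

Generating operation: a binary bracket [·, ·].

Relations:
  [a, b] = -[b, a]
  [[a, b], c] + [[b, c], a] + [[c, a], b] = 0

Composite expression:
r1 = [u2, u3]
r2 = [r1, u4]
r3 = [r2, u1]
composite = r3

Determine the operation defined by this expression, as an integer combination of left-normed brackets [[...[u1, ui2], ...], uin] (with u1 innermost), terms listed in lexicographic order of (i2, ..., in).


-[[[u1, u2], u3], u4] + [[[u1, u3], u2], u4] + [[[u1, u4], u2], u3] - [[[u1, u4], u3], u2]

A multilinear Lie element is pinned by u1-initial words (u1 innermost).
Composite bracket: [[[u2, u3], u4], u1]
Each bracket splits as ab - ba, giving 8 signed words (2^3 = 8).
Only words starting with u1 matter:
  sign of u1u2u3u4 is -1, so it contributes -[[[u1, u2], u3], u4]
  sign of u1u3u2u4 is +1, so it contributes +[[[u1, u3], u2], u4]
  sign of u1u4u2u3 is +1, so it contributes +[[[u1, u4], u2], u3]
  sign of u1u4u3u2 is -1, so it contributes -[[[u1, u4], u3], u2]


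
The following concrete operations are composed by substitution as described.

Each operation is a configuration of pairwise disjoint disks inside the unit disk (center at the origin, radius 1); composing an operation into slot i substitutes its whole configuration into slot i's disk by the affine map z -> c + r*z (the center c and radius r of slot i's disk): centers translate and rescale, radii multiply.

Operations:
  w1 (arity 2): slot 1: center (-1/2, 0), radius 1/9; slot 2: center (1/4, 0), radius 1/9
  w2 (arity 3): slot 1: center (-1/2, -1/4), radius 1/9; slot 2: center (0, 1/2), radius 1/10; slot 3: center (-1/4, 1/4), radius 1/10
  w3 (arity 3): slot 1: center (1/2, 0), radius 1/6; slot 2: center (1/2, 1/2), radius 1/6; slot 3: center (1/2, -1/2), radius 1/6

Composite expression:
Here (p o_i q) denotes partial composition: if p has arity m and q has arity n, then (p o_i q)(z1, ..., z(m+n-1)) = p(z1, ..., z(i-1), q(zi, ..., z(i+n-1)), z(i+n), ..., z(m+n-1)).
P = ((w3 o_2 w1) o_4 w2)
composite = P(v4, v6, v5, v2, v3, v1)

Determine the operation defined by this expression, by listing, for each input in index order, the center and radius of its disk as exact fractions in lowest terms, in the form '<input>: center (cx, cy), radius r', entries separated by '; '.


v1: center (11/24, -11/24), radius 1/60; v2: center (5/12, -13/24), radius 1/54; v3: center (1/2, -5/12), radius 1/60; v4: center (1/2, 0), radius 1/6; v5: center (13/24, 1/2), radius 1/54; v6: center (5/12, 1/2), radius 1/54

Only the slot chain above each v matters under w3; compose those maps.
input v4: applying the 1 nested substitution gives center (1/2, 0), radius 1/6
input v6: applying the 2 nested substitutions gives center (5/12, 1/2), radius 1/54
input v5: applying the 2 nested substitutions gives center (13/24, 1/2), radius 1/54
input v2: applying the 2 nested substitutions gives center (5/12, -13/24), radius 1/54
input v3: applying the 2 nested substitutions gives center (1/2, -5/12), radius 1/60
input v1: applying the 2 nested substitutions gives center (11/24, -11/24), radius 1/60


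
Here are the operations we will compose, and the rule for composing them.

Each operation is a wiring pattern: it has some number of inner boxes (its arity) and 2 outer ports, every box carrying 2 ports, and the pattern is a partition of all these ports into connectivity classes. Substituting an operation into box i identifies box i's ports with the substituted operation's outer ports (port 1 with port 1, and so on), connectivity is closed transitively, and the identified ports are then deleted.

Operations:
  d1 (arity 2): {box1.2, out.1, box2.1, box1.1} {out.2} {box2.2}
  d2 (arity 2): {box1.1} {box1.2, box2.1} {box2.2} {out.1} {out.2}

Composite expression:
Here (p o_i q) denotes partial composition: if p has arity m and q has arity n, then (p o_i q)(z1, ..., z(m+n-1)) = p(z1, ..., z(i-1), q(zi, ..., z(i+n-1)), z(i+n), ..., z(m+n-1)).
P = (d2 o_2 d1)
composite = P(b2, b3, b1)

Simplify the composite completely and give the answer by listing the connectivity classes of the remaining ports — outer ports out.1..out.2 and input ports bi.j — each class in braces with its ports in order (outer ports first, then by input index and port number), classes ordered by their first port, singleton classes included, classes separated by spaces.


After gluing at d2, chains via deleted ports link the b-ports.
stage d1: inputs (b3, b1), connectivity {out.1, b1.1, b3.1, b3.2} {out.2} {b1.2}, out.j its boundary
stage d2: inputs (b2, b3, b1), connectivity {out.1} {out.2} {b1.1, b2.2, b3.1, b3.2} {b1.2} {b2.1}, out.j its boundary

{out.1} {out.2} {b1.1, b2.2, b3.1, b3.2} {b1.2} {b2.1}


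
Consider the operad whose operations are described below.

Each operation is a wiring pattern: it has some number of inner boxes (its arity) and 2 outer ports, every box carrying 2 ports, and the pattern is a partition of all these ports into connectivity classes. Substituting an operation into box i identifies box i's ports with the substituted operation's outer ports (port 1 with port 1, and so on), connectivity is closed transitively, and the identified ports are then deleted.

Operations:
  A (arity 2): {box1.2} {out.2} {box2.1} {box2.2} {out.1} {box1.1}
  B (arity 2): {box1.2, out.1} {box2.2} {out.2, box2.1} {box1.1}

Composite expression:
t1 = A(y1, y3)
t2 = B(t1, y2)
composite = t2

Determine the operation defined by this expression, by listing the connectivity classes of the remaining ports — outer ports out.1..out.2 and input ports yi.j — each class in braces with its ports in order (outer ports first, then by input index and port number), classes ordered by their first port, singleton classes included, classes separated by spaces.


Two ports join when wires chain via B-identified ports.
after A, the pattern on (y1, y3) reads {out.1} {out.2} {y1.1} {y1.2} {y3.1} {y3.2} (out.j = its outer ports)
after B, the pattern on (y1, y3, y2) reads {out.1} {out.2, y2.1} {y1.1} {y1.2} {y2.2} {y3.1} {y3.2} (out.j = its outer ports)

{out.1} {out.2, y2.1} {y1.1} {y1.2} {y2.2} {y3.1} {y3.2}


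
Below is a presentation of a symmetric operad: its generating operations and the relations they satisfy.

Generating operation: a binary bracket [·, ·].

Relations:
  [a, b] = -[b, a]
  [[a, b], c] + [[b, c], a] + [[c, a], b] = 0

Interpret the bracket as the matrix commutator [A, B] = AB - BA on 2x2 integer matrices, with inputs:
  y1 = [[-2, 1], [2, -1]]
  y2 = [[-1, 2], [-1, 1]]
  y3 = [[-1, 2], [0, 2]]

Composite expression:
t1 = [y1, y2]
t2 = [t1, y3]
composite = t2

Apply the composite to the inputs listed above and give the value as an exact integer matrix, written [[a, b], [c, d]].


[[10, -20], [15, -10]]

[y1, y2] = [[-5, 0], [-5, 5]]
[[y1, y2], y3] = [[10, -20], [15, -10]]


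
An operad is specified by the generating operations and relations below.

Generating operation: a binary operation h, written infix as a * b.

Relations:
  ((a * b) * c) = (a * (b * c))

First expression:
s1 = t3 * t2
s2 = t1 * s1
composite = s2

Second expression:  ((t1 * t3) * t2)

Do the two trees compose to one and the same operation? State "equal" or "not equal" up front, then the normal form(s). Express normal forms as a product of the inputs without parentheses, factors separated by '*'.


equal — both sides give t1 * t3 * t2

The first expression reduces to t1 * t3 * t2
The second expression reduces to t1 * t3 * t2
The forms coincide; equal.


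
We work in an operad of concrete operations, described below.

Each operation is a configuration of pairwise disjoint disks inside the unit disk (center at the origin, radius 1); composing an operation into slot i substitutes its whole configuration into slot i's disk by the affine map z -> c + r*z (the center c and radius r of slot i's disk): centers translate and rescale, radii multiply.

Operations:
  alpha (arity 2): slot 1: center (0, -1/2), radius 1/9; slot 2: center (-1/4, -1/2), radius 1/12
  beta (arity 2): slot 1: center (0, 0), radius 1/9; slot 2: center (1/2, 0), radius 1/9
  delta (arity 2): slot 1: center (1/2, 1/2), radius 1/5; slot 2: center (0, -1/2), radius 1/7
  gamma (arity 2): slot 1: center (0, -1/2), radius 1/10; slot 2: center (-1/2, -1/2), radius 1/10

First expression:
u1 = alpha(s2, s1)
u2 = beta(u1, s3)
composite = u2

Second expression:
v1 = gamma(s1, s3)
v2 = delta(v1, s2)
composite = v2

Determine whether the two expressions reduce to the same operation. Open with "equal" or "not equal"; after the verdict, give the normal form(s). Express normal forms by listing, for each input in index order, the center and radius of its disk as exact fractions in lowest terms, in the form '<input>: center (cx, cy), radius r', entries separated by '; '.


not equal; first: s1: center (-1/36, -1/18), radius 1/108; s2: center (0, -1/18), radius 1/81; s3: center (1/2, 0), radius 1/9; second: s1: center (1/2, 2/5), radius 1/50; s2: center (0, -1/2), radius 1/7; s3: center (2/5, 2/5), radius 1/50

Normal form of the first expression: s1: center (-1/36, -1/18), radius 1/108; s2: center (0, -1/18), radius 1/81; s3: center (1/2, 0), radius 1/9
Normal form of the second expression: s1: center (1/2, 2/5), radius 1/50; s2: center (0, -1/2), radius 1/7; s3: center (2/5, 2/5), radius 1/50
Different reductions; not equal.


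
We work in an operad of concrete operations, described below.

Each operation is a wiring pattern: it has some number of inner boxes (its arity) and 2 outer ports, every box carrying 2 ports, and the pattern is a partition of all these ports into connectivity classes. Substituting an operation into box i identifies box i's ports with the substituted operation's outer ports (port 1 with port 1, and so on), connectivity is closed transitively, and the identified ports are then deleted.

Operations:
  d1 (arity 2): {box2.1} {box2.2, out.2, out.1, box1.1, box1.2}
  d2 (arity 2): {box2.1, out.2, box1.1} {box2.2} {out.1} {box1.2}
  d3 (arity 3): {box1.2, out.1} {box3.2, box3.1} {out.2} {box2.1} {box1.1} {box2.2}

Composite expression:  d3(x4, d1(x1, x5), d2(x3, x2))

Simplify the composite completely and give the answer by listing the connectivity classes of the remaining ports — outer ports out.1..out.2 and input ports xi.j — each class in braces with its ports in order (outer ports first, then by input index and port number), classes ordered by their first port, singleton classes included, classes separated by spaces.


{out.1, x4.2} {out.2} {x1.1, x1.2, x5.2} {x2.1, x3.1} {x2.2} {x3.2} {x4.1} {x5.1}

Reachability decides: close wires over d3-identified ports.
after d1, the pattern on (x1, x5) reads {out.1, out.2, x1.1, x1.2, x5.2} {x5.1} (out.j = its outer ports)
after d2, the pattern on (x3, x2) reads {out.1} {out.2, x2.1, x3.1} {x2.2} {x3.2} (out.j = its outer ports)
after d3, the pattern on (x4, x1, x5, x3, x2) reads {out.1, x4.2} {out.2} {x1.1, x1.2, x5.2} {x2.1, x3.1} {x2.2} {x3.2} {x4.1} {x5.1} (out.j = its outer ports)


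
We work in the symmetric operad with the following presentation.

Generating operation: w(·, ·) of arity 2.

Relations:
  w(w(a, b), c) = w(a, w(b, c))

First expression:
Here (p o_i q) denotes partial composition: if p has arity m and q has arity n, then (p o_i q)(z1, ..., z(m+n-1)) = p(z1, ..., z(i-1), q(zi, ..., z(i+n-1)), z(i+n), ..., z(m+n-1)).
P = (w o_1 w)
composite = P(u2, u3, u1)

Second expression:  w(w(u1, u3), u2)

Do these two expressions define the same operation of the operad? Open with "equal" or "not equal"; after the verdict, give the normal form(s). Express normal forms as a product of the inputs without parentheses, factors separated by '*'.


not equal; the first gives u2 * u3 * u1 and the second u1 * u3 * u2

The first composite normalizes to u2 * u3 * u1
The second composite normalizes to u1 * u3 * u2
Different reductions; not equal.


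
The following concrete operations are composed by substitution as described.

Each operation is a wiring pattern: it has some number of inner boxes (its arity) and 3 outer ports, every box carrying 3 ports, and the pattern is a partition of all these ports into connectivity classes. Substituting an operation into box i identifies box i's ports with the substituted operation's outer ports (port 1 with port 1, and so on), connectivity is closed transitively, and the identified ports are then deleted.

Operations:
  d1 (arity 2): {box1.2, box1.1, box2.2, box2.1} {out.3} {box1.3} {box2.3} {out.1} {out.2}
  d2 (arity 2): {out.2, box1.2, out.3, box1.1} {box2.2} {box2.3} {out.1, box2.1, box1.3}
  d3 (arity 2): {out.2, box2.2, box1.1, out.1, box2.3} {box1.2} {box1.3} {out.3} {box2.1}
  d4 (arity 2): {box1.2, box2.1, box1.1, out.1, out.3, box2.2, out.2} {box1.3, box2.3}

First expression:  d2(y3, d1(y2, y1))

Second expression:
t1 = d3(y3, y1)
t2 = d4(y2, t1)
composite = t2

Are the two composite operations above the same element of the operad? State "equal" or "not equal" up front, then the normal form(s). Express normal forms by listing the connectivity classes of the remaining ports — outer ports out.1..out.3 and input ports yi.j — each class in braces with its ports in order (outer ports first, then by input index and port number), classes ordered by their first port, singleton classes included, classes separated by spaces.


not equal: they reduce to {out.1, y3.3} {out.2, out.3, y3.1, y3.2} {y1.1, y1.2, y2.1, y2.2} {y1.3} {y2.3} and {out.1, out.2, out.3, y1.2, y1.3, y2.1, y2.2, y3.1} {y1.1} {y2.3} {y3.2} {y3.3}

The first expression, normalized: {out.1, y3.3} {out.2, out.3, y3.1, y3.2} {y1.1, y1.2, y2.1, y2.2} {y1.3} {y2.3}
The second expression, normalized: {out.1, out.2, out.3, y1.2, y1.3, y2.1, y2.2, y3.1} {y1.1} {y2.3} {y3.2} {y3.3}
Distinct normal forms: not equal.


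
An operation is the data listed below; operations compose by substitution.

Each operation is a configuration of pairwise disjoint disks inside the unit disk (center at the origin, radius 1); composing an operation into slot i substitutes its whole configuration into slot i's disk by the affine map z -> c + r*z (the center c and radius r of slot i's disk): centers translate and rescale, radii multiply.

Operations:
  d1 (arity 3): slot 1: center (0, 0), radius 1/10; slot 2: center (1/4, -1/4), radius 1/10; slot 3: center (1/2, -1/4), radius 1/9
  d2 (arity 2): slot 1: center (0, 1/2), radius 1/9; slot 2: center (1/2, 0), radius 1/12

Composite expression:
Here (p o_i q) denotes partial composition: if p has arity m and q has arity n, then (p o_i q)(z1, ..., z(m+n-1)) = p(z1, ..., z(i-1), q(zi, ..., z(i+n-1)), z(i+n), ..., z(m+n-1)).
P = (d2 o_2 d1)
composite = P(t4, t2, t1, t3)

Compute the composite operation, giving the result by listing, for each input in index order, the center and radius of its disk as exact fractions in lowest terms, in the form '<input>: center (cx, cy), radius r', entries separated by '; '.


t1: center (25/48, -1/48), radius 1/120; t2: center (1/2, 0), radius 1/120; t3: center (13/24, -1/48), radius 1/108; t4: center (0, 1/2), radius 1/9

Follow each t-input down from d2: c' goes to c + r*c', radius to r*r'.
tracing t4 down its 1-map path: center (0, 1/2), radius 1/9
tracing t2 down its 2-map path: center (1/2, 0), radius 1/120
tracing t1 down its 2-map path: center (25/48, -1/48), radius 1/120
tracing t3 down its 2-map path: center (13/24, -1/48), radius 1/108


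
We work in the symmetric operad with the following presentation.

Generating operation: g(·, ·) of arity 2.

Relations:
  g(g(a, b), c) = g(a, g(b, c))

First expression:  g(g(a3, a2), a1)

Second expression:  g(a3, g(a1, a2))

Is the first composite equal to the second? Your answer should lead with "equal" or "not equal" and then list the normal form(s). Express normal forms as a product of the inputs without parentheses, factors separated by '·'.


not equal: they reduce to a3 · a2 · a1 and a3 · a1 · a2

Reducing the first expression gives a3 · a2 · a1
Reducing the second expression gives a3 · a1 · a2
No match — not equal.
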